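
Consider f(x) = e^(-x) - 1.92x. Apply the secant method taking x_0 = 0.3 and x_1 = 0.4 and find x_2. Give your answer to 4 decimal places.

f(0.3) = 0.164818, f(0.4) = -0.097680
x_2 = 0.400000 − (-0.097680)·(0.400000 − 0.300000) / (-0.097680 − 0.164818) = 0.400000 − (-0.009768)/(-0.262498) = 0.362788

0.3628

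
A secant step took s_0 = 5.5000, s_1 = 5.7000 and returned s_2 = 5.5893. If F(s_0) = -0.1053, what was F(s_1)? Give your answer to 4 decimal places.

The secant line through (5.5000, -0.1053) and (5.7000, F(s_1)) crosses zero at s_2 = 5.5893.
So (5.5000, -0.1053), (5.7000, F(s_1)), (5.5893, 0) are collinear:
F(s_1) = -0.1053 · (5.7000 − 5.5893) / (5.5000 − 5.5893) = -0.1053 · (0.110700)/(-0.089300) = 0.130534

0.1305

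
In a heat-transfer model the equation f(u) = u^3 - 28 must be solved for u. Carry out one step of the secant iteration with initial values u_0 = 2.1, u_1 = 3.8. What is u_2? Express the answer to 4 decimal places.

f(2.1) = -18.739000, f(3.8) = 26.872000
u_2 = 3.800000 − 26.872000·(3.800000 − 2.100000) / (26.872000 − (-18.739000)) = 3.800000 − (45.682400)/(45.611000) = 2.798435

2.7984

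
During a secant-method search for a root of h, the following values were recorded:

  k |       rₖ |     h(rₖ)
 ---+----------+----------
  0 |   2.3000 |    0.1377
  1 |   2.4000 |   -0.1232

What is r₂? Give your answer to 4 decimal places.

2.3528

r₂ = 2.4000 − (-0.1232)·(2.4000 − 2.3000) / (-0.1232 − 0.1377)
   = 2.4000 − (-0.012320)/(-0.260900) = 2.352779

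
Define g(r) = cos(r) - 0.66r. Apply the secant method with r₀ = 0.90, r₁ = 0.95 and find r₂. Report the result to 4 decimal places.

0.9189

g(0.90) = 0.027610, g(0.95) = -0.045317
r₂ = 0.950000 − (-0.045317)·(0.950000 − 0.900000) / (-0.045317 − 0.027610) = 0.950000 − (-0.002266)/(-0.072927) = 0.918930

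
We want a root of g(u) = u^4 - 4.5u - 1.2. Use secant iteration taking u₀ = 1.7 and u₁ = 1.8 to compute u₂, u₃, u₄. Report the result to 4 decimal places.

g(1.7) = -0.497900, g(1.8) = 1.197600
u₂ = 1.800000 − 1.197600·(1.800000 − 1.700000) / (1.197600 − (-0.497900)) = 1.800000 − (0.119760)/(1.695500) = 1.729366
g(1.729366) = -0.037821
u₃ = 1.729366 − (-0.037821)·(1.729366 − 1.800000) / (-0.037821 − 1.197600) = 1.729366 − (0.002671)/(-1.235421) = 1.731528
g(1.731528) = -0.002732
u₄ = 1.731528 − (-0.002732)·(1.731528 − 1.729366) / (-0.002732 − (-0.037821)) = 1.731528 − (-0.000006)/(0.035088) = 1.731697

1.7294, 1.7315, 1.7317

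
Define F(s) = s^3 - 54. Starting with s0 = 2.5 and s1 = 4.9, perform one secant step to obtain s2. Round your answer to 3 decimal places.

3.403

F(2.5) = -38.37500, F(4.9) = 63.64900
s2 = 4.90000 − 63.64900·(4.90000 − 2.50000) / (63.64900 − (-38.37500)) = 4.90000 − (152.75760)/(102.02400) = 3.40273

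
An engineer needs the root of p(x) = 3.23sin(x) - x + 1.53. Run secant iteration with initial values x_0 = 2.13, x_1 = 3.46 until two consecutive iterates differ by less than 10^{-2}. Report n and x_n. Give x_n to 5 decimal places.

p(2.13) = 2.1379994, p(3.46) = -2.9411656
x_2 = 3.4600000 − (-2.9411656)·(1.3300000)/(-5.0791650) = 2.6898438;  |Δ| = 0.7701562
p(2.6898438) = 0.2501790
x_3 = 2.6898438 − 0.2501790·(-0.7701562)/(3.1913446) = 2.7502187;  |Δ| = 0.0603748
p(2.7502187) = 0.0118934
x_4 = 2.7502187 − 0.0118934·(0.0603748)/(-0.2382856) = 2.7532321;  |Δ| = 0.0030135
|x_4 − x_3| = 0.0030135 < 10^{-2}

n = 4, x_n = 2.75323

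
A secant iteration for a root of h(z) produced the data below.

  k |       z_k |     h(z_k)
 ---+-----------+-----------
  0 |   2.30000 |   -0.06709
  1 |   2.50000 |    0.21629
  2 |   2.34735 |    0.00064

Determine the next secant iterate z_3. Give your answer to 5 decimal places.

z_3 = 2.34735 − 0.00064·(2.34735 − 2.50000) / (0.00064 − 0.21629)
   = 2.34735 − (-0.0000977)/(-0.2156500) = 2.3468970

2.34690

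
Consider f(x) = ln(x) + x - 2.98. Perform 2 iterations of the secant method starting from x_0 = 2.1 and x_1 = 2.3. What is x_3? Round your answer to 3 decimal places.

f(2.1) = -0.13806, f(2.3) = 0.15291
x_2 = 2.30000 − 0.15291·(2.30000 − 2.10000) / (0.15291 − (-0.13806)) = 2.30000 − (0.03058)/(0.29097) = 2.19490
f(2.19490) = 0.00103
x_3 = 2.19490 − 0.00103·(2.19490 − 2.30000) / (0.00103 − 0.15291) = 2.19490 − (-0.00011)/(-0.15188) = 2.19418

2.194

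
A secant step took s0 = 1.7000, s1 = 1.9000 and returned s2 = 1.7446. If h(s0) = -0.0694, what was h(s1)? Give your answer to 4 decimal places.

0.2418

The secant line through (1.7000, -0.0694) and (1.9000, h(s1)) crosses zero at s2 = 1.7446.
So (1.7000, -0.0694), (1.9000, h(s1)), (1.7446, 0) are collinear:
h(s1) = -0.0694 · (1.9000 − 1.7446) / (1.7000 − 1.7446) = -0.0694 · (0.155400)/(-0.044600) = 0.241811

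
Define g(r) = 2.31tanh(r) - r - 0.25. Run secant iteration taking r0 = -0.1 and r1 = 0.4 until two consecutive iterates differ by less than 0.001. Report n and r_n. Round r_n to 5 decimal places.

g(-0.1) = -0.3802331, g(0.4) = 0.2276821
r2 = 0.4000000 − 0.2276821·(0.5000000)/(0.6079152) = 0.2127353;  |Δ| = 0.1872647
g(0.2127353) = 0.0214018
r3 = 0.2127353 − 0.0214018·(-0.1872647)/(-0.2062803) = 0.1933064;  |Δ| = 0.0194289
g(0.1933064) = -0.0022487
r4 = 0.1933064 − (-0.0022487)·(-0.0194289)/(-0.0236504) = 0.1951537;  |Δ| = 0.0018473
g(0.1951537) = 0.0000143
r5 = 0.1951537 − 0.0000143·(0.0018473)/(0.0022629) = 0.1951421;  |Δ| = 0.0000116
|r5 − r4| = 0.0000116 < 0.001

n = 5, r_n = 0.19514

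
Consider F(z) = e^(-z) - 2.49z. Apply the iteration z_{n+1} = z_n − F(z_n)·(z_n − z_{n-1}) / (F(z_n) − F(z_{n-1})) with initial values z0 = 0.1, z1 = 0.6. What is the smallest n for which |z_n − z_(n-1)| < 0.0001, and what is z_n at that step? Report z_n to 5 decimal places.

F(0.1) = 0.6558374, F(0.6) = -0.9451884
z2 = 0.6000000 − (-0.9451884)·(0.5000000)/(-1.6010258) = 0.3048179;  |Δ| = 0.2951821
F(0.3048179) = -0.0217389
z3 = 0.3048179 − (-0.0217389)·(-0.2951821)/(0.9234495) = 0.2978690;  |Δ| = 0.0069489
F(0.2978690) = 0.0007047
z4 = 0.2978690 − 0.0007047·(-0.0069489)/(0.0224436) = 0.2980872;  |Δ| = 0.0002182
F(0.2980872) = -0.0000005
z5 = 0.2980872 − (-0.0000005)·(0.0002182)/(-0.0007053) = 0.2980870;  |Δ| = 0.0000002
|z5 − z4| = 0.0000002 < 0.0001

n = 5, z_n = 0.29809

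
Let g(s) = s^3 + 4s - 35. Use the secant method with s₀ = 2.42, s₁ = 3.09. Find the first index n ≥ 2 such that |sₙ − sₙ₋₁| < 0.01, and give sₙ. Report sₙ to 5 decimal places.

g(2.42) = -11.1475120, g(3.09) = 6.8636290
s₂ = 3.0900000 − 6.8636290·(0.6700000)/(18.0111410) = 2.8346785;  |Δ| = 0.2553215
g(2.8346785) = -0.8835040
s₃ = 2.8346785 − (-0.8835040)·(-0.2553215)/(-7.7471330) = 2.8637961;  |Δ| = 0.0291176
g(2.8637961) = -0.0578853
s₄ = 2.8637961 − (-0.0578853)·(0.0291176)/(0.8256186) = 2.8658375;  |Δ| = 0.0020415
|s₄ − s₃| = 0.0020415 < 0.01

n = 4, sₙ = 2.86584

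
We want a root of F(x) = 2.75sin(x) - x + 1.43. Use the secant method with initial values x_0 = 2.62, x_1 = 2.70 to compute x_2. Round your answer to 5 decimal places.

F(2.62) = 0.1802195, F(2.70) = -0.0947053
x_2 = 2.7000000 − (-0.0947053)·(2.7000000 − 2.6200000) / (-0.0947053 − 0.1802195) = 2.7000000 − (-0.0075764)/(-0.2749248) = 2.6724418

2.67244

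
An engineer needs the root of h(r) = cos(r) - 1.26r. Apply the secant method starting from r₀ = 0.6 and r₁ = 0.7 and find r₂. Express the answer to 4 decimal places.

h(0.6) = 0.069336, h(0.7) = -0.117158
r₂ = 0.700000 − (-0.117158)·(0.700000 − 0.600000) / (-0.117158 − 0.069336) = 0.700000 − (-0.011716)/(-0.186493) = 0.637179

0.6372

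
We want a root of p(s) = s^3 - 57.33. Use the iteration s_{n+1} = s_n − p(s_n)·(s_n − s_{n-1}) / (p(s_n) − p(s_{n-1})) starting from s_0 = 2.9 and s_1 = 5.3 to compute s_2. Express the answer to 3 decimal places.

3.535

p(2.9) = -32.94100, p(5.3) = 91.54700
s_2 = 5.30000 − 91.54700·(5.30000 − 2.90000) / (91.54700 − (-32.94100)) = 5.30000 − (219.71280)/(124.48800) = 3.53507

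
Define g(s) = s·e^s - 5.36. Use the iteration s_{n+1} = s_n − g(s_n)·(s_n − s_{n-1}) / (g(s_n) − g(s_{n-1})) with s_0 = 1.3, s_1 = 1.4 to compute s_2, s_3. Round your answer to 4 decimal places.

1.3650, 1.3666

g(1.3) = -0.589914, g(1.4) = 0.317280
s_2 = 1.400000 − 0.317280·(1.400000 − 1.300000) / (0.317280 − (-0.589914)) = 1.400000 − (0.031728)/(0.907194) = 1.365026
g(1.365026) = -0.014795
s_3 = 1.365026 − (-0.014795)·(1.365026 − 1.400000) / (-0.014795 − 0.317280) = 1.365026 − (0.000517)/(-0.332075) = 1.366584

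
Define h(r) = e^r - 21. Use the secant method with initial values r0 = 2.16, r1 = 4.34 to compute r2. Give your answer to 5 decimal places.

2.55504

h(2.16) = -12.3288623, h(4.34) = 55.7075393
r2 = 4.3400000 − 55.7075393·(4.3400000 − 2.1600000) / (55.7075393 − (-12.3288623)) = 4.3400000 − (121.4424358)/(68.0364017) = 2.5550374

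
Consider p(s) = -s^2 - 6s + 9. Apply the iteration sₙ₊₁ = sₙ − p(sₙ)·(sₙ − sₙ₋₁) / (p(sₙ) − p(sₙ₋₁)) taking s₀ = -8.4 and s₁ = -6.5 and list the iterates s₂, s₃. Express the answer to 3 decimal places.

-7.146, -7.252

p(-8.4) = -11.16000, p(-6.5) = 5.75000
s₂ = -6.50000 − 5.75000·(-6.50000 − (-8.40000)) / (5.75000 − (-11.16000)) = -6.50000 − (10.92500)/(16.91000) = -7.14607
p(-7.14607) = 0.81012
s₃ = -7.14607 − 0.81012·(-7.14607 − (-6.50000)) / (0.81012 − 5.75000) = -7.14607 − (-0.52340)/(-4.93988) = -7.25202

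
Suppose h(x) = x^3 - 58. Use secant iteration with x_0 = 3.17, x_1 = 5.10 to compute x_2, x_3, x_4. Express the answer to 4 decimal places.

h(3.17) = -26.144987, h(5.10) = 74.651000
x_2 = 5.100000 − 74.651000·(5.100000 − 3.170000) / (74.651000 − (-26.144987)) = 5.100000 − (144.076430)/(100.795987) = 3.670613
h(3.670613) = -8.544346
x_3 = 3.670613 − (-8.544346)·(3.670613 − 5.100000) / (-8.544346 − 74.651000) = 3.670613 − (12.213174)/(-83.195346) = 3.817415
h(3.817415) = -2.370137
x_4 = 3.817415 − (-2.370137)·(3.817415 − 3.670613) / (-2.370137 − (-8.544346)) = 3.817415 − (-0.347939)/(6.174209) = 3.873768

3.6706, 3.8174, 3.8738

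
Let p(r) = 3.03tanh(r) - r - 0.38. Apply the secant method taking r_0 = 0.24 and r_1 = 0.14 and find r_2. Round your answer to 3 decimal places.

p(0.24) = 0.09355, p(0.14) = -0.09855
r_2 = 0.14000 − (-0.09855)·(0.14000 − 0.24000) / (-0.09855 − 0.09355) = 0.14000 − (0.00985)/(-0.19210) = 0.19130

0.191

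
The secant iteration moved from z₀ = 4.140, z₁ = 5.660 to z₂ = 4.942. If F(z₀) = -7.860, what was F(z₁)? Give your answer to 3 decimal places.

The secant line through (4.140, -7.860) and (5.660, F(z₁)) crosses zero at z₂ = 4.942.
So (4.140, -7.860), (5.660, F(z₁)), (4.942, 0) are collinear:
F(z₁) = -7.860 · (5.660 − 4.942) / (4.140 − 4.942) = -7.860 · (0.71800)/(-0.80200) = 7.03676

7.037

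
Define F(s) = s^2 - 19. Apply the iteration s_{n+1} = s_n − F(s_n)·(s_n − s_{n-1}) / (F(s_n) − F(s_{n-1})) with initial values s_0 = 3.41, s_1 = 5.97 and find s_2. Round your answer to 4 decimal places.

F(3.41) = -7.371900, F(5.97) = 16.640900
s_2 = 5.970000 − 16.640900·(5.970000 − 3.410000) / (16.640900 − (-7.371900)) = 5.970000 − (42.600704)/(24.012800) = 4.195917

4.1959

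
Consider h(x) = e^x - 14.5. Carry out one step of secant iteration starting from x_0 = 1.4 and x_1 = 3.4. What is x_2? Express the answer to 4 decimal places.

h(1.4) = -10.444800, h(3.4) = 15.464100
x_2 = 3.400000 − 15.464100·(3.400000 − 1.400000) / (15.464100 − (-10.444800)) = 3.400000 − (30.928200)/(25.908900) = 2.206271

2.2063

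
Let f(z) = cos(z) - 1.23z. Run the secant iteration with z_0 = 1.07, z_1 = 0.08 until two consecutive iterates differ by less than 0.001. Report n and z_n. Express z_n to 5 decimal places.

n = 5, z_n = 0.64814

f(1.07) = -0.8359758, f(0.08) = 0.8984017
z_2 = 0.0800000 − 0.8984017·(-0.9900000)/(1.7343775) = 0.5928167;  |Δ| = 0.5128167
f(0.5928167) = 0.1002058
z_3 = 0.5928167 − 0.1002058·(0.5128167)/(-0.7981959) = 0.6571959;  |Δ| = 0.0643792
f(0.6571959) = -0.0166425
z_4 = 0.6571959 − (-0.0166425)·(0.0643792)/(-0.1168483) = 0.6480264;  |Δ| = 0.0091694
f(0.6480264) = 0.0002041
z_5 = 0.6480264 − 0.0002041·(-0.0091694)/(0.0168466) = 0.6481375;  |Δ| = 0.0001111
|z_5 − z_4| = 0.0001111 < 0.001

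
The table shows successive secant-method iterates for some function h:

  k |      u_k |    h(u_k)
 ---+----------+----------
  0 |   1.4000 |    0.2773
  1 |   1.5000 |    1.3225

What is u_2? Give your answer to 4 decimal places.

u_2 = 1.5000 − 1.3225·(1.5000 − 1.4000) / (1.3225 − 0.2773)
   = 1.5000 − (0.132250)/(1.045200) = 1.373469

1.3735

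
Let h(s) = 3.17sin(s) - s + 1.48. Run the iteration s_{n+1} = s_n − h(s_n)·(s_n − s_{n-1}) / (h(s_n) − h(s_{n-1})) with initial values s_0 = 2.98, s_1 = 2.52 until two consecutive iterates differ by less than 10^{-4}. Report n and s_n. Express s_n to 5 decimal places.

h(2.98) = -0.9899777, h(2.52) = 0.8059882
s_2 = 2.5200000 − 0.8059882·(-0.4600000)/(1.7959659) = 2.7264374;  |Δ| = 0.2064374
h(2.7264374) = 0.0321250
s_3 = 2.7264374 − 0.0321250·(0.2064374)/(-0.7738632) = 2.7350071;  |Δ| = 0.0085697
h(2.7350071) = -0.0013498
s_4 = 2.7350071 − (-0.0013498)·(0.0085697)/(-0.0334748) = 2.7346616;  |Δ| = 0.0003456
h(2.7346616) = 0.0000018
s_5 = 2.7346616 − 0.0000018·(-0.0003456)/(0.0013516) = 2.7346621;  |Δ| = 0.0000005
|s_5 − s_4| = 0.0000005 < 10^{-4}

n = 5, s_n = 2.73466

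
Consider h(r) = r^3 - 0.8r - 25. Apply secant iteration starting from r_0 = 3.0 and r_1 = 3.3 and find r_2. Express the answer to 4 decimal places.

3.0138

h(3.0) = -0.400000, h(3.3) = 8.297000
r_2 = 3.300000 − 8.297000·(3.300000 − 3.000000) / (8.297000 − (-0.400000)) = 3.300000 − (2.489100)/(8.697000) = 3.013798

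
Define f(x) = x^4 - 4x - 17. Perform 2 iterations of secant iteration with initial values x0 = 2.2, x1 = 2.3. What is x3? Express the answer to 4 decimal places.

2.2588

f(2.2) = -2.374400, f(2.3) = 1.784100
x2 = 2.300000 − 1.784100·(2.300000 − 2.200000) / (1.784100 − (-2.374400)) = 2.300000 − (0.178410)/(4.158500) = 2.257098
f(2.257098) = -0.074570
x3 = 2.257098 − (-0.074570)·(2.257098 − 2.300000) / (-0.074570 − 1.784100) = 2.257098 − (0.003199)/(-1.858670) = 2.258819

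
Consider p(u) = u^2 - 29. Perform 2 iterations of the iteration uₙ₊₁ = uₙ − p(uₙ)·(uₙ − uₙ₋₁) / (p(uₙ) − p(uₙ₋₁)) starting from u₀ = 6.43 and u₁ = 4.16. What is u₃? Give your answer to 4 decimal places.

p(6.43) = 12.344900, p(4.16) = -11.694400
u₂ = 4.160000 − (-11.694400)·(4.160000 − 6.430000) / (-11.694400 − 12.344900) = 4.160000 − (26.546288)/(-24.039300) = 5.264287
p(5.264287) = -1.287282
u₃ = 5.264287 − (-1.287282)·(5.264287 − 4.160000) / (-1.287282 − (-11.694400)) = 5.264287 − (-1.421529)/(10.407118) = 5.400879

5.4009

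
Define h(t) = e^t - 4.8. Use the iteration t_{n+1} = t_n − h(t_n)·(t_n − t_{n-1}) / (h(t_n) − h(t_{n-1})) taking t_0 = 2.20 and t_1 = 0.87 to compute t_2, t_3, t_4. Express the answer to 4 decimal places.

1.3535, 1.6562, 1.5590

h(2.20) = 4.225013, h(0.87) = -2.413089
t_2 = 0.870000 − (-2.413089)·(0.870000 − 2.200000) / (-2.413089 − 4.225013) = 0.870000 − (3.209409)/(-6.638103) = 1.353483
h(1.353483) = -0.929116
t_3 = 1.353483 − (-0.929116)·(1.353483 − 0.870000) / (-0.929116 − (-2.413089)) = 1.353483 − (-0.449212)/(1.483973) = 1.656192
h(1.656192) = 0.439320
t_4 = 1.656192 − 0.439320·(1.656192 − 1.353483) / (0.439320 − (-0.929116)) = 1.656192 − (0.132986)/(1.368436) = 1.559011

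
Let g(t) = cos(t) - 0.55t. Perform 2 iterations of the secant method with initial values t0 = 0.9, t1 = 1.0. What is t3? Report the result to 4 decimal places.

g(0.9) = 0.126610, g(1.0) = -0.009698
t2 = 1.000000 − (-0.009698)·(1.000000 − 0.900000) / (-0.009698 − 0.126610) = 1.000000 − (-0.000970)/(-0.136308) = 0.992885
g(0.992885) = 0.000188
t3 = 0.992885 − 0.000188·(0.992885 − 1.000000) / (0.000188 − (-0.009698)) = 0.992885 − (-0.000001)/(0.009886) = 0.993021

0.9930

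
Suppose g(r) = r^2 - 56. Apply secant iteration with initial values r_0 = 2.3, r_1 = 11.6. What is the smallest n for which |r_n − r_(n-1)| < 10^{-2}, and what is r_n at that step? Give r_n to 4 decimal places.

g(2.3) = -50.710000, g(11.6) = 78.560000
r_2 = 11.600000 − 78.560000·(9.300000)/(129.270000) = 5.948201;  |Δ| = 5.651799
g(5.948201) = -20.618900
r_3 = 5.948201 − (-20.618900)·(-5.651799)/(-99.178900) = 7.123188;  |Δ| = 1.174986
g(7.123188) = -5.260194
r_4 = 7.123188 − (-5.260194)·(1.174986)/(15.358706) = 7.525608;  |Δ| = 0.402420
g(7.525608) = 0.634781
r_5 = 7.525608 − 0.634781·(0.402420)/(5.894974) = 7.482275;  |Δ| = 0.043333
g(7.482275) = -0.015560
r_6 = 7.482275 − (-0.015560)·(-0.043333)/(-0.650341) = 7.483312;  |Δ| = 0.001037
|r_6 − r_5| = 0.001037 < 10^{-2}

n = 6, r_n = 7.4833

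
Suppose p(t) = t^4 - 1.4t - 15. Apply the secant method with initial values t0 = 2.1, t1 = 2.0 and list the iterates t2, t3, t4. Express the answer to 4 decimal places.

p(2.1) = 1.508100, p(2.0) = -1.800000
t2 = 2.000000 − (-1.800000)·(2.000000 − 2.100000) / (-1.800000 − 1.508100) = 2.000000 − (0.180000)/(-3.308100) = 2.054412
p(2.054412) = -0.062643
t3 = 2.054412 − (-0.062643)·(2.054412 − 2.000000) / (-0.062643 − (-1.800000)) = 2.054412 − (-0.003409)/(1.737357) = 2.056374
p(2.056374) = 0.002753
t4 = 2.056374 − 0.002753·(2.056374 − 2.054412) / (0.002753 − (-0.062643)) = 2.056374 − (0.000005)/(0.065396) = 2.056291

2.0544, 2.0564, 2.0563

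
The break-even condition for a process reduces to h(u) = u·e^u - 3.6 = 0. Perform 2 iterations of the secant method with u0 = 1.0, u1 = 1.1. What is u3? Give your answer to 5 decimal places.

h(1.0) = -0.8817182, h(1.1) = -0.2954174
u2 = 1.1000000 − (-0.2954174)·(1.1000000 − 1.0000000) / (-0.2954174 − (-0.8817182)) = 1.1000000 − (-0.0295417)/(0.5863008) = 1.1503867
h(1.1503867) = 0.0345480
u3 = 1.1503867 − 0.0345480·(1.1503867 − 1.1000000) / (0.0345480 − (-0.2954174)) = 1.1503867 − (0.0017408)/(0.3299654) = 1.1451111

1.14511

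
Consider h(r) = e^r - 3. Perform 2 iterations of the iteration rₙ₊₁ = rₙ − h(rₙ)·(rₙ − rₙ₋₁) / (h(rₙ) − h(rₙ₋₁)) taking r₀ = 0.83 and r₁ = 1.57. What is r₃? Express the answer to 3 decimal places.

1.085

h(0.83) = -0.70668, h(1.57) = 1.80665
r₂ = 1.57000 − 1.80665·(1.57000 − 0.83000) / (1.80665 − (-0.70668)) = 1.57000 − (1.33692)/(2.51333) = 1.03807
h(1.03807) = -0.17624
r₃ = 1.03807 − (-0.17624)·(1.03807 − 1.57000) / (-0.17624 − 1.80665) = 1.03807 − (0.09375)/(-1.98289) = 1.08535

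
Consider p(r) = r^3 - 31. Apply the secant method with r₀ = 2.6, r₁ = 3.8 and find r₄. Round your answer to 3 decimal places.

p(2.6) = -13.42400, p(3.8) = 23.87200
r₂ = 3.80000 − 23.87200·(3.80000 − 2.60000) / (23.87200 − (-13.42400)) = 3.80000 − (28.64640)/(37.29600) = 3.03192
p(3.03192) = -3.12902
r₃ = 3.03192 − (-3.12902)·(3.03192 − 3.80000) / (-3.12902 − 23.87200) = 3.03192 − (2.40335)/(-27.00102) = 3.12093
p(3.12093) = -0.60159
r₄ = 3.12093 − (-0.60159)·(3.12093 − 3.03192) / (-0.60159 − (-3.12902)) = 3.12093 − (-0.05355)/(2.52743) = 3.14211

3.142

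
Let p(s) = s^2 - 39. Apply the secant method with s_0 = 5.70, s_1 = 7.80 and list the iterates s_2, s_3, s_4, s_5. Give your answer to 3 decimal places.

6.182, 6.238, 6.245, 6.245

p(5.70) = -6.51000, p(7.80) = 21.84000
s_2 = 7.80000 − 21.84000·(7.80000 − 5.70000) / (21.84000 − (-6.51000)) = 7.80000 − (45.86400)/(28.35000) = 6.18222
p(6.18222) = -0.78013
s_3 = 6.18222 − (-0.78013)·(6.18222 − 7.80000) / (-0.78013 − 21.84000) = 6.18222 − (1.26207)/(-22.62013) = 6.23802
p(6.23802) = -0.08715
s_4 = 6.23802 − (-0.08715)·(6.23802 − 6.18222) / (-0.08715 − (-0.78013)) = 6.23802 − (-0.00486)/(0.69298) = 6.24503
p(6.24503) = 0.00044
s_5 = 6.24503 − 0.00044·(6.24503 − 6.23802) / (0.00044 − (-0.08715)) = 6.24503 − (0.00000)/(0.08759) = 6.24500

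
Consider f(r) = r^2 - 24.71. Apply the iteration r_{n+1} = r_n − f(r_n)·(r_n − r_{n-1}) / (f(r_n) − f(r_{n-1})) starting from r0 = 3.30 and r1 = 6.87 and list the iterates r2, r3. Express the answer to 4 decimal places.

f(3.30) = -13.820000, f(6.87) = 22.486900
r2 = 6.870000 − 22.486900·(6.870000 − 3.300000) / (22.486900 − (-13.820000)) = 6.870000 − (80.278233)/(36.306900) = 4.658899
f(4.658899) = -3.004663
r3 = 4.658899 − (-3.004663)·(4.658899 − 6.870000) / (-3.004663 − 22.486900) = 4.658899 − (6.643614)/(-25.491563) = 4.919519

4.6589, 4.9195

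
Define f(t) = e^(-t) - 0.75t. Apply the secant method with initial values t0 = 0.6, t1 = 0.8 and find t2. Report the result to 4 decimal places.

f(0.6) = 0.098812, f(0.8) = -0.150671
t2 = 0.800000 − (-0.150671)·(0.800000 − 0.600000) / (-0.150671 − 0.098812) = 0.800000 − (-0.030134)/(-0.249483) = 0.679213

0.6792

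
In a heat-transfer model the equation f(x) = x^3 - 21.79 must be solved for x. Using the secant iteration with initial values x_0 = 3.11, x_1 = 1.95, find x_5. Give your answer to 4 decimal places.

f(3.11) = 8.290231, f(1.95) = -14.375125
x_2 = 1.950000 − (-14.375125)·(1.950000 − 3.110000) / (-14.375125 − 8.290231) = 1.950000 − (16.675145)/(-22.665356) = 2.685711
f(2.685711) = -2.417856
x_3 = 2.685711 − (-2.417856)·(2.685711 − 1.950000) / (-2.417856 − (-14.375125)) = 2.685711 − (-1.778843)/(11.957269) = 2.834477
f(2.834477) = 0.982933
x_4 = 2.834477 − 0.982933·(2.834477 − 2.685711) / (0.982933 − (-2.417856)) = 2.834477 − (0.146228)/(3.400789) = 2.791479
f(2.791479) = -0.037800
x_5 = 2.791479 − (-0.037800)·(2.791479 − 2.834477) / (-0.037800 − 0.982933) = 2.791479 − (0.001625)/(-1.020733) = 2.793072

2.7931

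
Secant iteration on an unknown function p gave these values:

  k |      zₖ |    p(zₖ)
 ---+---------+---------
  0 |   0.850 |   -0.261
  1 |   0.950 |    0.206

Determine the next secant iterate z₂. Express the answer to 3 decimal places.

z₂ = 0.950 − 0.206·(0.950 − 0.850) / (0.206 − (-0.261))
   = 0.950 − (0.02060)/(0.46700) = 0.90589

0.906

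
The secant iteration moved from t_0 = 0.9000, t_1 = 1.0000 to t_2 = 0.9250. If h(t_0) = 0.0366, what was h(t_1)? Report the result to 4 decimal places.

-0.1098

The secant line through (0.9000, 0.0366) and (1.0000, h(t_1)) crosses zero at t_2 = 0.9250.
So (0.9000, 0.0366), (1.0000, h(t_1)), (0.9250, 0) are collinear:
h(t_1) = 0.0366 · (1.0000 − 0.9250) / (0.9000 − 0.9250) = 0.0366 · (0.075000)/(-0.025000) = -0.109800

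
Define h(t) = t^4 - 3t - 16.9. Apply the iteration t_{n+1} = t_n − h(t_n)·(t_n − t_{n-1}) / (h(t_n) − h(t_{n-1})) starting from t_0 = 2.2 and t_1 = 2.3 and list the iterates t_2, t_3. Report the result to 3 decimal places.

2.202, 2.202

h(2.2) = -0.07440, h(2.3) = 4.18410
t_2 = 2.30000 − 4.18410·(2.30000 − 2.20000) / (4.18410 − (-0.07440)) = 2.30000 − (0.41841)/(4.25850) = 2.20175
h(2.20175) = -0.00514
t_3 = 2.20175 − (-0.00514)·(2.20175 − 2.30000) / (-0.00514 − 4.18410) = 2.20175 − (0.00051)/(-4.18924) = 2.20187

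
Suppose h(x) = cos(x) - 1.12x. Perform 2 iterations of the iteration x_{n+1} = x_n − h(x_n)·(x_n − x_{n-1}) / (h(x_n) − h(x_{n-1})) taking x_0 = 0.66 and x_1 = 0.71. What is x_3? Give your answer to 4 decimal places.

h(0.66) = 0.050792, h(0.71) = -0.036838
x_2 = 0.710000 − (-0.036838)·(0.710000 − 0.660000) / (-0.036838 − 0.050792) = 0.710000 − (-0.001842)/(-0.087630) = 0.688981
h(0.688981) = 0.000236
x_3 = 0.688981 − 0.000236·(0.688981 − 0.710000) / (0.000236 − (-0.036838)) = 0.688981 − (-0.000005)/(0.037074) = 0.689115

0.6891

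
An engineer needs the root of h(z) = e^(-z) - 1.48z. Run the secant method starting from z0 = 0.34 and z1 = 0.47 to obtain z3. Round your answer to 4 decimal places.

h(0.34) = 0.208570, h(0.47) = -0.070598
z2 = 0.470000 − (-0.070598)·(0.470000 − 0.340000) / (-0.070598 − 0.208570) = 0.470000 − (-0.009178)/(-0.279168) = 0.437125
h(0.437125) = -0.001054
z3 = 0.437125 − (-0.001054)·(0.437125 − 0.470000) / (-0.001054 − (-0.070598)) = 0.437125 − (0.000035)/(0.069544) = 0.436627

0.4366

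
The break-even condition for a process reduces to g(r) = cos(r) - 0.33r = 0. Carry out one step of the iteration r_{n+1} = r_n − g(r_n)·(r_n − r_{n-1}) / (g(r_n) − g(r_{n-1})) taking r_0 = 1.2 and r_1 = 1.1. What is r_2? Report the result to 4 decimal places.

g(1.2) = -0.033642, g(1.1) = 0.090596
r_2 = 1.100000 − 0.090596·(1.100000 − 1.200000) / (0.090596 − (-0.033642)) = 1.100000 − (-0.009060)/(0.124238) = 1.172921

1.1729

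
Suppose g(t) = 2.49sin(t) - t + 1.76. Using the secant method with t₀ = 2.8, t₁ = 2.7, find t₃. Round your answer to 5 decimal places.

2.73797

g(2.8) = -0.2058795, g(2.7) = 0.1241759
t₂ = 2.7000000 − 0.1241759·(2.7000000 − 2.8000000) / (0.1241759 − (-0.2058795)) = 2.7000000 − (-0.0124176)/(0.3300554) = 2.7376227
g(2.7376227) = 0.0011260
t₃ = 2.7376227 − 0.0011260·(2.7376227 − 2.7000000) / (0.0011260 − 0.1241759) = 2.7376227 − (0.0000424)/(-0.1230499) = 2.7379670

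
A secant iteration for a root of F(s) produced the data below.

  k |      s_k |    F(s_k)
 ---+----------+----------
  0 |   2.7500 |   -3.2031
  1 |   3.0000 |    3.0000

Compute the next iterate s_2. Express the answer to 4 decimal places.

2.8791

s_2 = 3.0000 − 3.0000·(3.0000 − 2.7500) / (3.0000 − (-3.2031))
   = 3.0000 − (0.750000)/(6.203100) = 2.879093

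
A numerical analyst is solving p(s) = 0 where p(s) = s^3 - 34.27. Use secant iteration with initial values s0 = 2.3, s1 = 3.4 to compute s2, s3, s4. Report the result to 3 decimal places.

3.196, 3.246, 3.248

p(2.3) = -22.10300, p(3.4) = 5.03400
s2 = 3.40000 − 5.03400·(3.40000 − 2.30000) / (5.03400 − (-22.10300)) = 3.40000 − (5.53740)/(27.13700) = 3.19595
p(3.19595) = -1.62637
s3 = 3.19595 − (-1.62637)·(3.19595 − 3.40000) / (-1.62637 − 5.03400) = 3.19595 − (0.33187)/(-6.66037) = 3.24577
p(3.24577) = -0.07563
s4 = 3.24577 − (-0.07563)·(3.24577 − 3.19595) / (-0.07563 − (-1.62637)) = 3.24577 − (-0.00377)/(1.55074) = 3.24820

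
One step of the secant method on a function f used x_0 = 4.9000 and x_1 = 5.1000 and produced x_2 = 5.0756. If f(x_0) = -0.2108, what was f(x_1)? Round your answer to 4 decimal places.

0.0293

The secant line through (4.9000, -0.2108) and (5.1000, f(x_1)) crosses zero at x_2 = 5.0756.
So (4.9000, -0.2108), (5.1000, f(x_1)), (5.0756, 0) are collinear:
f(x_1) = -0.2108 · (5.1000 − 5.0756) / (4.9000 − 5.0756) = -0.2108 · (0.024400)/(-0.175600) = 0.029291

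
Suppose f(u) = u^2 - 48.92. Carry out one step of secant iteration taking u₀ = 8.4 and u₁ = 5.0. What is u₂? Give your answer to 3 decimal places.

6.785

f(8.4) = 21.64000, f(5.0) = -23.92000
u₂ = 5.00000 − (-23.92000)·(5.00000 − 8.40000) / (-23.92000 − 21.64000) = 5.00000 − (81.32800)/(-45.56000) = 6.78507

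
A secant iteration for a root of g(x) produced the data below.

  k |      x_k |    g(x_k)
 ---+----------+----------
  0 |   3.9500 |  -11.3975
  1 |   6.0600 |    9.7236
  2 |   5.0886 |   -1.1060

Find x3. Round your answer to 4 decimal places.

5.1878

x3 = 5.0886 − (-1.1060)·(5.0886 − 6.0600) / (-1.1060 − 9.7236)
   = 5.0886 − (1.074368)/(-10.829600) = 5.187807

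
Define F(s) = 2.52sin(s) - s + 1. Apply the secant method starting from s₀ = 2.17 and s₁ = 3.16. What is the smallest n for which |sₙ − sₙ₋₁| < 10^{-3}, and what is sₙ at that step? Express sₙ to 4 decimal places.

n = 5, sₙ = 2.5027

F(2.17) = 0.910978, F(3.16) = -2.206384
s₂ = 3.160000 − (-2.206384)·(0.990000)/(-3.117362) = 2.459305;  |Δ| = 0.700695
F(2.459305) = 0.129732
s₃ = 2.459305 − 0.129732·(-0.700695)/(2.336116) = 2.498217;  |Δ| = 0.038912
F(2.498217) = 0.013531
s₄ = 2.498217 − 0.013531·(0.038912)/(-0.116201) = 2.502748;  |Δ| = 0.004531
F(2.502748) = -0.000151
s₅ = 2.502748 − (-0.000151)·(0.004531)/(-0.013682) = 2.502698;  |Δ| = 0.000050
|s₅ − s₄| = 0.000050 < 10^{-3}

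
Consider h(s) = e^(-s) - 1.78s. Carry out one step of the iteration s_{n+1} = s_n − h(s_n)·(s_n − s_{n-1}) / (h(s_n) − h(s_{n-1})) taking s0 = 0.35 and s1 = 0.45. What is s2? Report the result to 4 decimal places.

h(0.35) = 0.081688, h(0.45) = -0.163372
s2 = 0.450000 − (-0.163372)·(0.450000 − 0.350000) / (-0.163372 − 0.081688) = 0.450000 − (-0.016337)/(-0.245060) = 0.383334

0.3833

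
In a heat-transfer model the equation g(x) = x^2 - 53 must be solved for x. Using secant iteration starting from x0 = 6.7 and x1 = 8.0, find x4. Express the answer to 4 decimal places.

g(6.7) = -8.110000, g(8.0) = 11.000000
x2 = 8.000000 − 11.000000·(8.000000 − 6.700000) / (11.000000 − (-8.110000)) = 8.000000 − (14.300000)/(19.110000) = 7.251701
g(7.251701) = -0.412837
x3 = 7.251701 − (-0.412837)·(7.251701 − 8.000000) / (-0.412837 − 11.000000) = 7.251701 − (0.308926)/(-11.412837) = 7.278769
g(7.278769) = -0.019522
x4 = 7.278769 − (-0.019522)·(7.278769 − 7.251701) / (-0.019522 − (-0.412837)) = 7.278769 − (-0.000528)/(0.393315) = 7.280113

7.2801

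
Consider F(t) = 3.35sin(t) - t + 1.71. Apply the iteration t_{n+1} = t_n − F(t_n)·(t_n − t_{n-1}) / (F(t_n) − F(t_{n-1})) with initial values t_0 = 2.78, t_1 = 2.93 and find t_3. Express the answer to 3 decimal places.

F(2.78) = 0.11511, F(2.93) = -0.51644
t_2 = 2.93000 − (-0.51644)·(2.93000 − 2.78000) / (-0.51644 − 0.11511) = 2.93000 − (-0.07747)/(-0.63155) = 2.80734
F(2.80734) = 0.00167
t_3 = 2.80734 − 0.00167·(2.80734 − 2.93000) / (0.00167 − (-0.51644)) = 2.80734 − (-0.00021)/(0.51811) = 2.80774

2.808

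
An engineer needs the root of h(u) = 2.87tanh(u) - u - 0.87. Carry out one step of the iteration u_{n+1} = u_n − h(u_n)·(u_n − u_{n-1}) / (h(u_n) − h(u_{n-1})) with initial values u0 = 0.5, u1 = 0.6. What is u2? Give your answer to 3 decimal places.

0.538

h(0.5) = -0.04372, h(0.6) = 0.07133
u2 = 0.60000 − 0.07133·(0.60000 − 0.50000) / (0.07133 − (-0.04372)) = 0.60000 − (0.00713)/(0.11506) = 0.53800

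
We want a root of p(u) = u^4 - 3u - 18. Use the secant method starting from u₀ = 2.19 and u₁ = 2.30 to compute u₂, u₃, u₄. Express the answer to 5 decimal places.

2.22707, 2.22894, 2.22904

p(2.19) = -1.5674248, p(2.30) = 3.0841000
u₂ = 2.3000000 − 3.0841000·(2.3000000 − 2.1900000) / (3.0841000 − (-1.5674248)) = 2.3000000 − (0.3392510)/(4.6515248) = 2.2270667
p(2.2270667) = -0.0813248
u₃ = 2.2270667 − (-0.0813248)·(2.2270667 − 2.3000000) / (-0.0813248 − 3.0841000) = 2.2270667 − (0.0059313)/(-3.1654248) = 2.2289405
p(2.2289405) = -0.0040518
u₄ = 2.2289405 − (-0.0040518)·(2.2289405 − 2.2270667) / (-0.0040518 − (-0.0813248)) = 2.2289405 − (-0.0000076)/(0.0772730) = 2.2290387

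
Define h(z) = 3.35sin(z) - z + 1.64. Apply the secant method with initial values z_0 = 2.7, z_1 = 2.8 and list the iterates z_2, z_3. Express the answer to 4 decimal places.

2.7908, 2.7909

h(2.7) = 0.371723, h(2.8) = -0.037790
z_2 = 2.800000 − (-0.037790)·(2.800000 − 2.700000) / (-0.037790 − 0.371723) = 2.800000 − (-0.003779)/(-0.409512) = 2.790772
h(2.790772) = 0.000518
z_3 = 2.790772 − 0.000518·(2.790772 − 2.800000) / (0.000518 − (-0.037790)) = 2.790772 − (-0.000005)/(0.038307) = 2.790897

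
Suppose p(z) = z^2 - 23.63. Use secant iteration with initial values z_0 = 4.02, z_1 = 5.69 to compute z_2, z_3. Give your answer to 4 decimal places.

p(4.02) = -7.469600, p(5.69) = 8.746100
z_2 = 5.690000 − 8.746100·(5.690000 − 4.020000) / (8.746100 − (-7.469600)) = 5.690000 − (14.605987)/(16.215700) = 4.789269
p(4.789269) = -0.692904
z_3 = 4.789269 − (-0.692904)·(4.789269 − 5.690000) / (-0.692904 − 8.746100) = 4.789269 − (0.624121)/(-9.439004) = 4.855390

4.7893, 4.8554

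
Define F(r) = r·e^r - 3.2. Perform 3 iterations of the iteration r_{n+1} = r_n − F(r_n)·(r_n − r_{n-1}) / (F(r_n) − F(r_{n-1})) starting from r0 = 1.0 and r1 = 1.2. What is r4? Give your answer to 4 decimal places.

1.0832

F(1.0) = -0.481718, F(1.2) = 0.784140
r2 = 1.200000 − 0.784140·(1.200000 − 1.000000) / (0.784140 − (-0.481718)) = 1.200000 − (0.156828)/(1.265858) = 1.076109
F(1.076109) = -0.043508
r3 = 1.076109 − (-0.043508)·(1.076109 − 1.200000) / (-0.043508 − 0.784140) = 1.076109 − (0.005390)/(-0.827648) = 1.082622
F(1.082622) = -0.003655
r4 = 1.082622 − (-0.003655)·(1.082622 − 1.076109) / (-0.003655 − (-0.043508)) = 1.082622 − (-0.000024)/(0.039852) = 1.083219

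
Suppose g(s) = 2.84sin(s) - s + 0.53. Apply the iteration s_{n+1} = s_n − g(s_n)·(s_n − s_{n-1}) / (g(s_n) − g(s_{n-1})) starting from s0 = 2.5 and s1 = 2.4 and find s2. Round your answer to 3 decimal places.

2.415

g(2.5) = -0.27034, g(2.4) = 0.04832
s2 = 2.40000 − 0.04832·(2.40000 − 2.50000) / (0.04832 − (-0.27034)) = 2.40000 − (-0.00483)/(0.31865) = 2.41516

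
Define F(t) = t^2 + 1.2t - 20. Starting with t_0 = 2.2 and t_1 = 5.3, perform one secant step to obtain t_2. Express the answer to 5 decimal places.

F(2.2) = -12.5200000, F(5.3) = 14.4500000
t_2 = 5.3000000 − 14.4500000·(5.3000000 − 2.2000000) / (14.4500000 − (-12.5200000)) = 5.3000000 − (44.7950000)/(26.9700000) = 3.6390805

3.63908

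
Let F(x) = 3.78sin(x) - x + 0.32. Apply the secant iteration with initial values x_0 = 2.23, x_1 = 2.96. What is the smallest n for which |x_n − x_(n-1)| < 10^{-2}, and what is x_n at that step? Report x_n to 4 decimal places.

n = 4, x_n = 2.5203

F(2.23) = 1.078015, F(2.96) = -1.957346
x_2 = 2.960000 − (-1.957346)·(0.730000)/(-3.035361) = 2.489261;  |Δ| = 0.470739
F(2.489261) = 0.125353
x_3 = 2.489261 − 0.125353·(-0.470739)/(2.082699) = 2.517594;  |Δ| = 0.028333
F(2.517594) = 0.011003
x_4 = 2.517594 − 0.011003·(0.028333)/(-0.114350) = 2.520320;  |Δ| = 0.002726
|x_4 − x_3| = 0.002726 < 10^{-2}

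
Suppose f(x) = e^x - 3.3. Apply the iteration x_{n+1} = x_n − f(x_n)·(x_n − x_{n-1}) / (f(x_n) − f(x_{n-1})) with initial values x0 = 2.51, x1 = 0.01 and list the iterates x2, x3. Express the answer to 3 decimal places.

0.517, 1.751

f(2.51) = 9.00493, f(0.01) = -2.28995
x2 = 0.01000 − (-2.28995)·(0.01000 − 2.51000) / (-2.28995 − 9.00493) = 0.01000 − (5.72487)/(-11.29488) = 0.51686
f(0.51686) = -1.62325
x3 = 0.51686 − (-1.62325)·(0.51686 − 0.01000) / (-1.62325 − (-2.28995)) = 0.51686 − (-0.82275)/(0.66670) = 1.75093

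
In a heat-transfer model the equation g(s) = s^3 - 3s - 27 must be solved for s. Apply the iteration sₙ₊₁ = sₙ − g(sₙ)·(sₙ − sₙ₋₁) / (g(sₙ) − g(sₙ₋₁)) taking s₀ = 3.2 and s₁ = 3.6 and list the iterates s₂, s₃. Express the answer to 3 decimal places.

3.321, 3.331

g(3.2) = -3.83200, g(3.6) = 8.85600
s₂ = 3.60000 − 8.85600·(3.60000 − 3.20000) / (8.85600 − (-3.83200)) = 3.60000 − (3.54240)/(12.68800) = 3.32081
g(3.32081) = -0.34136
s₃ = 3.32081 − (-0.34136)·(3.32081 − 3.60000) / (-0.34136 − 8.85600) = 3.32081 − (0.09531)/(-9.19736) = 3.33117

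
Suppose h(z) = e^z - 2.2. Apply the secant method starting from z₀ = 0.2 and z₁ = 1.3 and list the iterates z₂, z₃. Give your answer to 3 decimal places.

0.640, 0.753

h(0.2) = -0.97860, h(1.3) = 1.46930
z₂ = 1.30000 − 1.46930·(1.30000 − 0.20000) / (1.46930 − (-0.97860)) = 1.30000 − (1.61623)/(2.44789) = 0.63975
h(0.63975) = -0.30400
z₃ = 0.63975 − (-0.30400)·(0.63975 − 1.30000) / (-0.30400 − 1.46930) = 0.63975 − (0.20071)/(-1.77329) = 0.75294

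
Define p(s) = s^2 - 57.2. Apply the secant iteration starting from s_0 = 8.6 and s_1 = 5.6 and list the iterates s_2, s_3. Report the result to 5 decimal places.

7.41972, 7.58468

p(8.6) = 16.7600000, p(5.6) = -25.8400000
s_2 = 5.6000000 − (-25.8400000)·(5.6000000 − 8.6000000) / (-25.8400000 − 16.7600000) = 5.6000000 − (77.5200000)/(-42.6000000) = 7.4197183
p(7.4197183) = -2.1477802
s_3 = 7.4197183 − (-2.1477802)·(7.4197183 − 5.6000000) / (-2.1477802 − (-25.8400000)) = 7.4197183 − (-3.9083550)/(23.6922198) = 7.5846820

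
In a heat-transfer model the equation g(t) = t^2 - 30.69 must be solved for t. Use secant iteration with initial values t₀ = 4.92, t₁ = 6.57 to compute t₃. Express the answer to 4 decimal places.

g(4.92) = -6.483600, g(6.57) = 12.474900
t₂ = 6.570000 − 12.474900·(6.570000 − 4.920000) / (12.474900 − (-6.483600)) = 6.570000 − (20.583585)/(18.958500) = 5.484282
g(5.484282) = -0.612651
t₃ = 5.484282 − (-0.612651)·(5.484282 − 6.570000) / (-0.612651 − 12.474900) = 5.484282 − (0.665166)/(-13.087551) = 5.535106

5.5351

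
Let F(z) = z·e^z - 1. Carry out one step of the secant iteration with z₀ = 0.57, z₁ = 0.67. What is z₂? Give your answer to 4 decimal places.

F(0.57) = 0.007912, F(0.67) = 0.309339
z₂ = 0.670000 − 0.309339·(0.670000 − 0.570000) / (0.309339 − 0.007912) = 0.670000 − (0.030934)/(0.301427) = 0.567375

0.5674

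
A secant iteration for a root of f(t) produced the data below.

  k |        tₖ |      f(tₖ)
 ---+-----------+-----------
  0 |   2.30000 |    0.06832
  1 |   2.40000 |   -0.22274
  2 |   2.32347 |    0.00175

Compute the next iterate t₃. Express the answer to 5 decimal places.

2.32407

t₃ = 2.32347 − 0.00175·(2.32347 − 2.40000) / (0.00175 − (-0.22274))
   = 2.32347 − (-0.0001339)/(0.2244900) = 2.3240666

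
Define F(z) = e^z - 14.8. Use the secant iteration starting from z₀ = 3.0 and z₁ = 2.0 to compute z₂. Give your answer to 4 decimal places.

2.5837

F(3.0) = 5.285537, F(2.0) = -7.410944
z₂ = 2.000000 − (-7.410944)·(2.000000 − 3.000000) / (-7.410944 − 5.285537) = 2.000000 − (7.410944)/(-12.696481) = 2.583701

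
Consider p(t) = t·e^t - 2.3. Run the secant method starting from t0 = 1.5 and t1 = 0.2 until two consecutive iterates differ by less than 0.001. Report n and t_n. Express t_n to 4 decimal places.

p(1.5) = 4.422534, p(0.2) = -2.055719
t2 = 0.200000 − (-2.055719)·(-1.300000)/(-6.478253) = 0.612524;  |Δ| = 0.412524
p(0.612524) = -1.169842
t3 = 0.612524 − (-1.169842)·(0.412524)/(0.885877) = 1.157282;  |Δ| = 0.544758
p(1.157282) = 1.381630
t4 = 1.157282 − 1.381630·(0.544758)/(2.551472) = 0.862294;  |Δ| = 0.294988
p(0.862294) = -0.257582
t5 = 0.862294 − (-0.257582)·(-0.294988)/(-1.639211) = 0.908647;  |Δ| = 0.046354
p(0.908647) = -0.045678
t6 = 0.908647 − (-0.045678)·(0.046354)/(0.211904) = 0.918639;  |Δ| = 0.009992
p(0.918639) = 0.001999
t7 = 0.918639 − 0.001999·(0.009992)/(0.047676) = 0.918220;  |Δ| = 0.000419
|t7 − t6| = 0.000419 < 0.001

n = 7, t_n = 0.9182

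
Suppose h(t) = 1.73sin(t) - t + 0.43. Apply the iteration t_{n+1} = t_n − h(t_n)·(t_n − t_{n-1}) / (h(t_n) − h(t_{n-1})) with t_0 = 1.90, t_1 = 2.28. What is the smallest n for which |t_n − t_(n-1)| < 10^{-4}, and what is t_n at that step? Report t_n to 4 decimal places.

n = 5, t_n = 2.0018

h(1.90) = 0.167099, h(2.28) = -0.537136
t_2 = 2.280000 − (-0.537136)·(0.380000)/(-0.704236) = 1.990165;  |Δ| = 0.289835
h(1.990165) = 0.019923
t_3 = 1.990165 − 0.019923·(-0.289835)/(0.557060) = 2.000531;  |Δ| = 0.010366
h(2.000531) = 0.002170
t_4 = 2.000531 − 0.002170·(0.010366)/(-0.017753) = 2.001799;  |Δ| = 0.001267
h(2.001799) = -0.000012
t_5 = 2.001799 − (-0.000012)·(0.001267)/(-0.002182) = 2.001792;  |Δ| = 0.000007
|t_5 − t_4| = 0.000007 < 10^{-4}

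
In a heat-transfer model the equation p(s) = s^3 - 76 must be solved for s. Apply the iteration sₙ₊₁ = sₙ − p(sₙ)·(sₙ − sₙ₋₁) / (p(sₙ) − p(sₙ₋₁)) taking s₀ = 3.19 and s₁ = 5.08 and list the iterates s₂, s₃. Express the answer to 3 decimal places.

4.024, 4.198

p(3.19) = -43.53824, p(5.08) = 55.09651
s₂ = 5.08000 − 55.09651·(5.08000 − 3.19000) / (55.09651 − (-43.53824)) = 5.08000 − (104.13241)/(98.63475) = 4.02426
p(4.02426) = -10.82832
s₃ = 4.02426 − (-10.82832)·(4.02426 − 5.08000) / (-10.82832 − 55.09651) = 4.02426 − (11.43187)/(-65.92483) = 4.19767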